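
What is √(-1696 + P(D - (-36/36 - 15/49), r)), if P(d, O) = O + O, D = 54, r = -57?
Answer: I*√1810 ≈ 42.544*I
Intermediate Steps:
P(d, O) = 2*O
√(-1696 + P(D - (-36/36 - 15/49), r)) = √(-1696 + 2*(-57)) = √(-1696 - 114) = √(-1810) = I*√1810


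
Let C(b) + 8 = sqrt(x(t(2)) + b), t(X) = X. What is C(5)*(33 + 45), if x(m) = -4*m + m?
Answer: -624 + 78*I ≈ -624.0 + 78.0*I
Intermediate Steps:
x(m) = -3*m
C(b) = -8 + sqrt(-6 + b) (C(b) = -8 + sqrt(-3*2 + b) = -8 + sqrt(-6 + b))
C(5)*(33 + 45) = (-8 + sqrt(-6 + 5))*(33 + 45) = (-8 + sqrt(-1))*78 = (-8 + I)*78 = -624 + 78*I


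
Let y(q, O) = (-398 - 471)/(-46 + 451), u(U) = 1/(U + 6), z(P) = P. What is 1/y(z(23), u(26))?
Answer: -405/869 ≈ -0.46605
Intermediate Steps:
u(U) = 1/(6 + U)
y(q, O) = -869/405
1/y(z(23), u(26)) = 1/(-869/405) = -405/869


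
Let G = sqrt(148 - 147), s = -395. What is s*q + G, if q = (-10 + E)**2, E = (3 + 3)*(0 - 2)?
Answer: -191179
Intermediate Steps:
E = -12 (E = 6*(-2) = -12)
q = 484 (q = (-10 - 12)**2 = (-22)**2 = 484)
G = 1 (G = sqrt(1) = 1)
s*q + G = -395*484 + 1 = -191180 + 1 = -191179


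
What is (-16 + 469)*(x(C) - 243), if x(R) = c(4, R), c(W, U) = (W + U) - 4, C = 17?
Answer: -102378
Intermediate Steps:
c(W, U) = -4 + U + W (c(W, U) = (U + W) - 4 = -4 + U + W)
x(R) = R (x(R) = -4 + R + 4 = R)
(-16 + 469)*(x(C) - 243) = (-16 + 469)*(17 - 243) = 453*(-226) = -102378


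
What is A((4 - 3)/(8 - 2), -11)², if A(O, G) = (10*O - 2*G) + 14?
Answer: 12769/9 ≈ 1418.8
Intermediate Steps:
A(O, G) = 14 - 2*G + 10*O (A(O, G) = (-2*G + 10*O) + 14 = 14 - 2*G + 10*O)
A((4 - 3)/(8 - 2), -11)² = (14 - 2*(-11) + 10*((4 - 3)/(8 - 2)))² = (14 + 22 + 10*(1/6))² = (14 + 22 + 10*(1*(⅙)))² = (14 + 22 + 10*(⅙))² = (14 + 22 + 5/3)² = (113/3)² = 12769/9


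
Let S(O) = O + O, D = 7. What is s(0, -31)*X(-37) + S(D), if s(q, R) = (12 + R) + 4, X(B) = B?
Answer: 569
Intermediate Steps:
s(q, R) = 16 + R
S(O) = 2*O
s(0, -31)*X(-37) + S(D) = (16 - 31)*(-37) + 2*7 = -15*(-37) + 14 = 555 + 14 = 569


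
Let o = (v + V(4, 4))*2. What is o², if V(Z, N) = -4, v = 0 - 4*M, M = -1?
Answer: 0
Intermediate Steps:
v = 4 (v = 0 - 4*(-1) = 0 + 4 = 4)
o = 0 (o = (4 - 4)*2 = 0*2 = 0)
o² = 0² = 0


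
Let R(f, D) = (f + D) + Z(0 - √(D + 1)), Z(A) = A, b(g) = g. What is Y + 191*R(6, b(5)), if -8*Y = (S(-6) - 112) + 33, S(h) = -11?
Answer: 8449/4 - 191*√6 ≈ 1644.4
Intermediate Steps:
Y = 45/4 (Y = -((-11 - 112) + 33)/8 = -(-123 + 33)/8 = -⅛*(-90) = 45/4 ≈ 11.250)
R(f, D) = D + f - √(1 + D) (R(f, D) = (f + D) + (0 - √(D + 1)) = (D + f) + (0 - √(1 + D)) = (D + f) - √(1 + D) = D + f - √(1 + D))
Y + 191*R(6, b(5)) = 45/4 + 191*(5 + 6 - √(1 + 5)) = 45/4 + 191*(5 + 6 - √6) = 45/4 + 191*(11 - √6) = 45/4 + (2101 - 191*√6) = 8449/4 - 191*√6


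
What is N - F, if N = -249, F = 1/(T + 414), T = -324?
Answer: -22411/90 ≈ -249.01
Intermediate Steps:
F = 1/90 (F = 1/(-324 + 414) = 1/90 ≈ 0.011111)
N - F = -249 - 1*1/90 = -249 - 1/90 = -22411/90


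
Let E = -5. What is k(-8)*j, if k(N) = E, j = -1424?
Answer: 7120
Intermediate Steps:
k(N) = -5
k(-8)*j = -5*(-1424) = 7120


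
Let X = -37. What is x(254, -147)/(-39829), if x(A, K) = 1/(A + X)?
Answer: -1/8642893 ≈ -1.1570e-7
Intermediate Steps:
x(A, K) = 1/(-37 + A) (x(A, K) = 1/(A - 37) = 1/(-37 + A))
x(254, -147)/(-39829) = 1/((-37 + 254)*(-39829)) = -1/39829/217 = (1/217)*(-1/39829) = -1/8642893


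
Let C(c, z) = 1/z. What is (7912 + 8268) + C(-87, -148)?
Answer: 2394639/148 ≈ 16180.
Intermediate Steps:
(7912 + 8268) + C(-87, -148) = (7912 + 8268) + 1/(-148) = 16180 - 1/148 = 2394639/148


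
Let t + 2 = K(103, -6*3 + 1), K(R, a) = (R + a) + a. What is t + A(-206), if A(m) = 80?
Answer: 147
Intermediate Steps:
K(R, a) = R + 2*a
t = 67 (t = -2 + (103 + 2*(-6*3 + 1)) = -2 + (103 + 2*(-18 + 1)) = -2 + (103 + 2*(-17)) = -2 + (103 - 34) = -2 + 69 = 67)
t + A(-206) = 67 + 80 = 147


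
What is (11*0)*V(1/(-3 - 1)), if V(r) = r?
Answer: 0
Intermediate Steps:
(11*0)*V(1/(-3 - 1)) = (11*0)/(-3 - 1) = 0/(-4) = 0*(-¼) = 0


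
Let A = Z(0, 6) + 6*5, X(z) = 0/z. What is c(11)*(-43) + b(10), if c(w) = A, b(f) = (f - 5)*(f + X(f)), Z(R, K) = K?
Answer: -1498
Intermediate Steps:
X(z) = 0
b(f) = f*(-5 + f) (b(f) = (f - 5)*(f + 0) = (-5 + f)*f = f*(-5 + f))
A = 36 (A = 6 + 6*5 = 6 + 30 = 36)
c(w) = 36
c(11)*(-43) + b(10) = 36*(-43) + 10*(-5 + 10) = -1548 + 10*5 = -1548 + 50 = -1498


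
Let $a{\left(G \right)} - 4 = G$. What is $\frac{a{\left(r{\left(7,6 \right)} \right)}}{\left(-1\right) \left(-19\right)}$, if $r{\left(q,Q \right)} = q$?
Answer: $\frac{11}{19} \approx 0.57895$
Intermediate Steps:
$a{\left(G \right)} = 4 + G$
$\frac{a{\left(r{\left(7,6 \right)} \right)}}{\left(-1\right) \left(-19\right)} = \frac{4 + 7}{\left(-1\right) \left(-19\right)} = \frac{11}{19}$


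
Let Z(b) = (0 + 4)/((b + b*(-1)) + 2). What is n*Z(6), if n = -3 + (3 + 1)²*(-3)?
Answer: -102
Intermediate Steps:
Z(b) = 2 (Z(b) = 4/((b - b) + 2) = 4/(0 + 2) = 4/2 = 4*(½) = 2)
n = -51 (n = -3 + 4²*(-3) = -3 + 16*(-3) = -3 - 48 = -51)
n*Z(6) = -51*2 = -102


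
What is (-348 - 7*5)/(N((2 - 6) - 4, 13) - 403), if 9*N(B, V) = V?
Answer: 3447/3614 ≈ 0.95379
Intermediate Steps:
N(B, V) = V/9
(-348 - 7*5)/(N((2 - 6) - 4, 13) - 403) = (-348 - 7*5)/((1/9)*13 - 403) = (-348 - 35)/(13/9 - 403) = -383/(-3614/9) = -383*(-9/3614) = 3447/3614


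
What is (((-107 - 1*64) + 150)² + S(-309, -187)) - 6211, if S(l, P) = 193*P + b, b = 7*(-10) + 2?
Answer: -41929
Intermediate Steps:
b = -68 (b = -70 + 2 = -68)
S(l, P) = -68 + 193*P (S(l, P) = 193*P - 68 = -68 + 193*P)
(((-107 - 1*64) + 150)² + S(-309, -187)) - 6211 = (((-107 - 1*64) + 150)² + (-68 + 193*(-187))) - 6211 = (((-107 - 64) + 150)² + (-68 - 36091)) - 6211 = ((-171 + 150)² - 36159) - 6211 = ((-21)² - 36159) - 6211 = (441 - 36159) - 6211 = -35718 - 6211 = -41929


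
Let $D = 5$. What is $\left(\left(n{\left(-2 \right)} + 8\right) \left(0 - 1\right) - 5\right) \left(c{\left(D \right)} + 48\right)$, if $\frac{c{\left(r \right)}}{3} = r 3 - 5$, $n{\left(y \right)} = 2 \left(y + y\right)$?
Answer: $-390$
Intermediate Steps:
$n{\left(y \right)} = 4 y$ ($n{\left(y \right)} = 2 \cdot 2 y = 4 y$)
$c{\left(r \right)} = -15 + 9 r$ ($c{\left(r \right)} = 3 \left(r 3 - 5\right) = 3 \left(3 r - 5\right) = 3 \left(-5 + 3 r\right) = -15 + 9 r$)
$\left(\left(n{\left(-2 \right)} + 8\right) \left(0 - 1\right) - 5\right) \left(c{\left(D \right)} + 48\right) = \left(\left(4 \left(-2\right) + 8\right) \left(0 - 1\right) - 5\right) \left(\left(-15 + 9 \cdot 5\right) + 48\right) = \left(\left(-8 + 8\right) \left(-1\right) - 5\right) \left(\left(-15 + 45\right) + 48\right) = \left(0 \left(-1\right) - 5\right) \left(30 + 48\right) = \left(0 - 5\right) 78 = \left(-5\right) 78 = -390$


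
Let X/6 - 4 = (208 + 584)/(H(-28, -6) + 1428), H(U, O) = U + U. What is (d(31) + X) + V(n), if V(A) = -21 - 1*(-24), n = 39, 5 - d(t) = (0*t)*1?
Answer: 12164/343 ≈ 35.464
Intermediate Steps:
d(t) = 5 (d(t) = 5 - 0*t = 5 - 0 = 5 - 1*0 = 5 + 0 = 5)
H(U, O) = 2*U
V(A) = 3 (V(A) = -21 + 24 = 3)
X = 9420/343 (X = 24 + 6*((208 + 584)/(2*(-28) + 1428)) = 24 + 6*(792/(-56 + 1428)) = 24 + 6*(792/1372) = 24 + 6*(792*(1/1372)) = 24 + 6*(198/343) = 24 + 1188/343 = 9420/343 ≈ 27.464)
(d(31) + X) + V(n) = (5 + 9420/343) + 3 = 11135/343 + 3 = 12164/343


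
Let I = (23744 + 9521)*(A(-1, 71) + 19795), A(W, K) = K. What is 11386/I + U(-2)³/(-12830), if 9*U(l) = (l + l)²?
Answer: -43338613067/103015101132405 ≈ -0.00042070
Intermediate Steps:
U(l) = 4*l²/9 (U(l) = (l + l)²/9 = (2*l)²/9 = (4*l²)/9 = 4*l²/9)
I = 660842490 (I = (23744 + 9521)*(71 + 19795) = 33265*19866 = 660842490)
11386/I + U(-2)³/(-12830) = 11386/660842490 + ((4/9)*(-2)²)³/(-12830) = 11386*(1/660842490) + ((4/9)*4)³*(-1/12830) = 5693/330421245 + (16/9)³*(-1/12830) = 5693/330421245 + (4096/729)*(-1/12830) = 5693/330421245 - 2048/4676535 = -43338613067/103015101132405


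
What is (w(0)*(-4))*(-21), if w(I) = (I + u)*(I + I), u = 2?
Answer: 0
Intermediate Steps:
w(I) = 2*I*(2 + I) (w(I) = (I + 2)*(I + I) = (2 + I)*(2*I) = 2*I*(2 + I))
(w(0)*(-4))*(-21) = ((2*0*(2 + 0))*(-4))*(-21) = ((2*0*2)*(-4))*(-21) = (0*(-4))*(-21) = 0*(-21) = 0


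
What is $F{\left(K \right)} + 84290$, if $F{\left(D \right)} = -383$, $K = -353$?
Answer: $83907$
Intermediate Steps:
$F{\left(K \right)} + 84290 = -383 + 84290 = 83907$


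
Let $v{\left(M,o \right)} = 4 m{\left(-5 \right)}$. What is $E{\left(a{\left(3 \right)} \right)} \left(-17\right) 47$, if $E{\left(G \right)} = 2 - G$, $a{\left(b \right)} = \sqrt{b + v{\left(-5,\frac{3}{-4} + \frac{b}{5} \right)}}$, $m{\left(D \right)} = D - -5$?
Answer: $-1598 + 799 \sqrt{3} \approx -214.09$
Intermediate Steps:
$m{\left(D \right)} = 5 + D$ ($m{\left(D \right)} = D + 5 = 5 + D$)
$v{\left(M,o \right)} = 0$ ($v{\left(M,o \right)} = 4 \left(5 - 5\right) = 4 \cdot 0 = 0$)
$a{\left(b \right)} = \sqrt{b}$ ($a{\left(b \right)} = \sqrt{b + 0} = \sqrt{b}$)
$E{\left(a{\left(3 \right)} \right)} \left(-17\right) 47 = \left(2 - \sqrt{3}\right) \left(-17\right) 47 = \left(-34 + 17 \sqrt{3}\right) 47 = -1598 + 799 \sqrt{3}$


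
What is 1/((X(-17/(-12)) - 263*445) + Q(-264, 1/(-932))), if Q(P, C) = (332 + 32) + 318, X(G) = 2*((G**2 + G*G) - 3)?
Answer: -36/4188635 ≈ -8.5947e-6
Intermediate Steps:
X(G) = -6 + 4*G**2 (X(G) = 2*((G**2 + G**2) - 3) = 2*(2*G**2 - 3) = 2*(-3 + 2*G**2) = -6 + 4*G**2)
Q(P, C) = 682 (Q(P, C) = 364 + 318 = 682)
1/((X(-17/(-12)) - 263*445) + Q(-264, 1/(-932))) = 1/(((-6 + 4*(-17/(-12))**2) - 263*445) + 682) = 1/(((-6 + 4*(-17*(-1/12))**2) - 117035) + 682) = 1/(((-6 + 4*(17/12)**2) - 117035) + 682) = 1/(((-6 + 4*(289/144)) - 117035) + 682) = 1/(((-6 + 289/36) - 117035) + 682) = 1/((73/36 - 117035) + 682) = 1/(-4213187/36 + 682) = 1/(-4188635/36) = -36/4188635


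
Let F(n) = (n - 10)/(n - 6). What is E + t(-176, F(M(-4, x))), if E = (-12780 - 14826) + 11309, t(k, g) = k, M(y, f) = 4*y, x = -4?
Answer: -16473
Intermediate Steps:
F(n) = (-10 + n)/(-6 + n)
E = -16297 (E = -27606 + 11309 = -16297)
E + t(-176, F(M(-4, x))) = -16297 - 176 = -16473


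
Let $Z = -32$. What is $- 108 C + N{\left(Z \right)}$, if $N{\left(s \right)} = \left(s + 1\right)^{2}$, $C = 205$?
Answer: $-21179$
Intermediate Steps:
$N{\left(s \right)} = \left(1 + s\right)^{2}$
$- 108 C + N{\left(Z \right)} = \left(-108\right) 205 + \left(1 - 32\right)^{2} = -22140 + \left(-31\right)^{2} = -22140 + 961 = -21179$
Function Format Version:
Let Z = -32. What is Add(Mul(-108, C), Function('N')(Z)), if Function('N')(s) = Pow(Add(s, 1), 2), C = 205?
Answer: -21179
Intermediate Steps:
Function('N')(s) = Pow(Add(1, s), 2)
Add(Mul(-108, C), Function('N')(Z)) = Add(Mul(-108, 205), Pow(Add(1, -32), 2)) = Add(-22140, Pow(-31, 2)) = Add(-22140, 961) = -21179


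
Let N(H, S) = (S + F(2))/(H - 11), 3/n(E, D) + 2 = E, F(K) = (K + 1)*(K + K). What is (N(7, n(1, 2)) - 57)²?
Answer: 56169/16 ≈ 3510.6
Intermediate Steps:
F(K) = 2*K*(1 + K) (F(K) = (1 + K)*(2*K) = 2*K*(1 + K))
n(E, D) = 3/(-2 + E)
N(H, S) = (12 + S)/(-11 + H) (N(H, S) = (S + 2*2*(1 + 2))/(H - 11) = (S + 2*2*3)/(-11 + H) = (S + 12)/(-11 + H) = (12 + S)/(-11 + H))
(N(7, n(1, 2)) - 57)² = ((12 + 3/(-2 + 1))/(-11 + 7) - 57)² = ((12 + 3/(-1))/(-4) - 57)² = (-(12 + 3*(-1))/4 - 57)² = (-(12 - 3)/4 - 57)² = (-¼*9 - 57)² = (-9/4 - 57)² = (-237/4)² = 56169/16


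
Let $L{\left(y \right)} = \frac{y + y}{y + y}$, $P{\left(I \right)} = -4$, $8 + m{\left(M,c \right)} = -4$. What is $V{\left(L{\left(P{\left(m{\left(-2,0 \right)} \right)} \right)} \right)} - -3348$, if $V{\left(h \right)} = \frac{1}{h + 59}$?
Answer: $\frac{200881}{60} \approx 3348.0$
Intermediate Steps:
$m{\left(M,c \right)} = -12$ ($m{\left(M,c \right)} = -8 - 4 = -12$)
$L{\left(y \right)} = 1$ ($L{\left(y \right)} = \frac{2 y}{2 y} = 2 y \frac{1}{2 y} = 1$)
$V{\left(h \right)} = \frac{1}{59 + h}$
$V{\left(L{\left(P{\left(m{\left(-2,0 \right)} \right)} \right)} \right)} - -3348 = \frac{1}{59 + 1} - -3348 = \frac{1}{60} + 3348 = \frac{200881}{60}$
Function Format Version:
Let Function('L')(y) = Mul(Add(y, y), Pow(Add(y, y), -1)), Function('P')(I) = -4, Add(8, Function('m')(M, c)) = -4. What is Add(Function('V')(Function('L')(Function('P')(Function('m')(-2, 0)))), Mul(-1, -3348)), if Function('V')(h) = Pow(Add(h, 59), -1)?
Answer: Rational(200881, 60) ≈ 3348.0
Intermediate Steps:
Function('m')(M, c) = -12 (Function('m')(M, c) = Add(-8, -4) = -12)
Function('L')(y) = 1 (Function('L')(y) = Mul(Mul(2, y), Pow(Mul(2, y), -1)) = Mul(Mul(2, y), Mul(Rational(1, 2), Pow(y, -1))) = 1)
Function('V')(h) = Pow(Add(59, h), -1)
Add(Function('V')(Function('L')(Function('P')(Function('m')(-2, 0)))), Mul(-1, -3348)) = Add(Pow(Add(59, 1), -1), Mul(-1, -3348)) = Add(Pow(60, -1), 3348) = Add(Rational(1, 60), 3348) = Rational(200881, 60)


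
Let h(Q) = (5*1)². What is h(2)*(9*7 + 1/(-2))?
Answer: 3125/2 ≈ 1562.5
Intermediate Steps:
h(Q) = 25 (h(Q) = 5² = 25)
h(2)*(9*7 + 1/(-2)) = 25*(9*7 + 1/(-2)) = 25*(63 - ½) = 25*(125/2) = 3125/2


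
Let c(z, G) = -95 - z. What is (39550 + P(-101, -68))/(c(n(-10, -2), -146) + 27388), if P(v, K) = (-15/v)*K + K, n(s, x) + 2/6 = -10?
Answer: 5979993/4136455 ≈ 1.4457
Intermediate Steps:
n(s, x) = -31/3 (n(s, x) = -1/3 - 10 = -31/3)
P(v, K) = K - 15*K/v (P(v, K) = -15*K/v + K = K - 15*K/v)
(39550 + P(-101, -68))/(c(n(-10, -2), -146) + 27388) = (39550 - 68*(-15 - 101)/(-101))/((-95 - 1*(-31/3)) + 27388) = (39550 - 68*(-1/101)*(-116))/((-95 + 31/3) + 27388) = (39550 - 7888/101)/(-254/3 + 27388) = 3986662/(101*(81910/3)) = (3986662/101)*(3/81910) = 5979993/4136455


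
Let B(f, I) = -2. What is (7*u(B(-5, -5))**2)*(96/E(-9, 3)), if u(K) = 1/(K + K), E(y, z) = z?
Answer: 14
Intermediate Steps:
u(K) = 1/(2*K)
(7*u(B(-5, -5))**2)*(96/E(-9, 3)) = (7*((1/2)/(-2))**2)*(96/3) = (7*((1/2)*(-1/2))**2)*(96*(1/3)) = (7*(-1/4)**2)*32 = (7*(1/16))*32 = (7/16)*32 = 14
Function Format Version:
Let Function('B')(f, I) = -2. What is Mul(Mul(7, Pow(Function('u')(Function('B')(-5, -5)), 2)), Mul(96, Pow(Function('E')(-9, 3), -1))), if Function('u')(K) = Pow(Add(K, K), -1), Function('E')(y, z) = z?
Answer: 14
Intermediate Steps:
Function('u')(K) = Mul(Rational(1, 2), Pow(K, -1)) (Function('u')(K) = Pow(Mul(2, K), -1) = Mul(Rational(1, 2), Pow(K, -1)))
Mul(Mul(7, Pow(Function('u')(Function('B')(-5, -5)), 2)), Mul(96, Pow(Function('E')(-9, 3), -1))) = Mul(Mul(7, Pow(Mul(Rational(1, 2), Pow(-2, -1)), 2)), Mul(96, Pow(3, -1))) = Mul(Mul(7, Pow(Mul(Rational(1, 2), Rational(-1, 2)), 2)), Mul(96, Rational(1, 3))) = Mul(Mul(7, Pow(Rational(-1, 4), 2)), 32) = Mul(Mul(7, Rational(1, 16)), 32) = Mul(Rational(7, 16), 32) = 14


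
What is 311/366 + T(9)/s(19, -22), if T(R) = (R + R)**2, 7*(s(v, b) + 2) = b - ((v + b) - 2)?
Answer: -820447/11346 ≈ -72.312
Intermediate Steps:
s(v, b) = -12/7 - v/7 (s(v, b) = -2 + (b - ((v + b) - 2))/7 = -2 + (b - ((b + v) - 2))/7 = -2 + (b - (-2 + b + v))/7 = -2 + (b + (2 - b - v))/7 = -2 + (2 - v)/7 = -2 + (2/7 - v/7) = -12/7 - v/7)
T(R) = 4*R**2 (T(R) = (2*R)**2 = 4*R**2)
311/366 + T(9)/s(19, -22) = 311/366 + (4*9**2)/(-12/7 - 1/7*19) = 311*(1/366) + (4*81)/(-12/7 - 19/7) = 311/366 + 324/(-31/7) = 311/366 + 324*(-7/31) = 311/366 - 2268/31 = -820447/11346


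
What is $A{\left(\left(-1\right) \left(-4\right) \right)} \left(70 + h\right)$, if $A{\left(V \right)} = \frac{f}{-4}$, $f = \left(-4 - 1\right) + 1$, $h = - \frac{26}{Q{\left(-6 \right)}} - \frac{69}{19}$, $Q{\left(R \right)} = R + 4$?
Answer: $\frac{1508}{19} \approx 79.368$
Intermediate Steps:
$Q{\left(R \right)} = 4 + R$
$h = \frac{178}{19}$ ($h = - \frac{26}{4 - 6} - \frac{69}{19} = - \frac{26}{-2} - \frac{69}{19} = \left(-26\right) \left(- \frac{1}{2}\right) - \frac{69}{19} = 13 - \frac{69}{19} = \frac{178}{19} \approx 9.3684$)
$f = -4$ ($f = -5 + 1 = -4$)
$A{\left(V \right)} = 1$ ($A{\left(V \right)} = - \frac{4}{-4} = \left(-4\right) \left(- \frac{1}{4}\right) = 1$)
$A{\left(\left(-1\right) \left(-4\right) \right)} \left(70 + h\right) = 1 \left(70 + \frac{178}{19}\right) = 1 \cdot \frac{1508}{19} = \frac{1508}{19}$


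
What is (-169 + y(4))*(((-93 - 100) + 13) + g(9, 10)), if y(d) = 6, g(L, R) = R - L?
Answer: 29177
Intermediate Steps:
(-169 + y(4))*(((-93 - 100) + 13) + g(9, 10)) = (-169 + 6)*(((-93 - 100) + 13) + (10 - 1*9)) = -163*((-193 + 13) + (10 - 9)) = -163*(-180 + 1) = -163*(-179) = 29177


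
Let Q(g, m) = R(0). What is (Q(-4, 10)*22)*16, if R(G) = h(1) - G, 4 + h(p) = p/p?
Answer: -1056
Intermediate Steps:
h(p) = -3 (h(p) = -4 + p/p = -4 + 1 = -3)
R(G) = -3 - G
Q(g, m) = -3 (Q(g, m) = -3 - 1*0 = -3 + 0 = -3)
(Q(-4, 10)*22)*16 = -3*22*16 = -66*16 = -1056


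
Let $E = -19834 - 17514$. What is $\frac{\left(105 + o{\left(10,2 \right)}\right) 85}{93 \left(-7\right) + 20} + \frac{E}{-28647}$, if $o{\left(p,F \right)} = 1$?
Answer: $- \frac{234542882}{18076257} \approx -12.975$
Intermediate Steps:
$E = -37348$ ($E = -19834 - 17514 = -37348$)
$\frac{\left(105 + o{\left(10,2 \right)}\right) 85}{93 \left(-7\right) + 20} + \frac{E}{-28647} = \frac{\left(105 + 1\right) 85}{93 \left(-7\right) + 20} - \frac{37348}{-28647} = \frac{106 \cdot 85}{-651 + 20} - - \frac{37348}{28647} = \frac{9010}{-631} + \frac{37348}{28647} = 9010 \left(- \frac{1}{631}\right) + \frac{37348}{28647} = - \frac{9010}{631} + \frac{37348}{28647} = - \frac{234542882}{18076257}$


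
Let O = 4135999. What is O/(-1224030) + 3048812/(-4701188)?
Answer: -5793986554793/1438598786910 ≈ -4.0275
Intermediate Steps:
O/(-1224030) + 3048812/(-4701188) = 4135999/(-1224030) + 3048812/(-4701188) = 4135999*(-1/1224030) + 3048812*(-1/4701188) = -4135999/1224030 - 762203/1175297 = -5793986554793/1438598786910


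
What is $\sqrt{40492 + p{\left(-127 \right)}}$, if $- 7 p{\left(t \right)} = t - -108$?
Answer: $\frac{\sqrt{1984241}}{7} \approx 201.23$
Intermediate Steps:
$p{\left(t \right)} = - \frac{108}{7} - \frac{t}{7}$ ($p{\left(t \right)} = - \frac{t - -108}{7} = - \frac{t + 108}{7} = - \frac{108 + t}{7} = - \frac{108}{7} - \frac{t}{7}$)
$\sqrt{40492 + p{\left(-127 \right)}} = \sqrt{40492 - - \frac{19}{7}} = \sqrt{40492 + \left(- \frac{108}{7} + \frac{127}{7}\right)} = \sqrt{40492 + \frac{19}{7}} = \sqrt{\frac{283463}{7}} = \frac{\sqrt{1984241}}{7}$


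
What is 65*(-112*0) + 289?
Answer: 289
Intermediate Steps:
65*(-112*0) + 289 = 65*0 + 289 = 0 + 289 = 289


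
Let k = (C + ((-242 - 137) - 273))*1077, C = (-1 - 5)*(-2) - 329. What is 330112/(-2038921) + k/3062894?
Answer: -3138942525701/6244998897374 ≈ -0.50263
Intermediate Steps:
C = -317 (C = -6*(-2) - 329 = 12 - 329 = -317)
k = -1043613 (k = (-317 + ((-242 - 137) - 273))*1077 = (-317 + (-379 - 273))*1077 = (-317 - 652)*1077 = -969*1077 = -1043613)
330112/(-2038921) + k/3062894 = 330112/(-2038921) - 1043613/3062894 = 330112*(-1/2038921) - 1043613*1/3062894 = -330112/2038921 - 1043613/3062894 = -3138942525701/6244998897374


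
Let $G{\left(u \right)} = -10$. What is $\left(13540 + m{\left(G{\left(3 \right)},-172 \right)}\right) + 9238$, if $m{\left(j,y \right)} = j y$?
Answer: $24498$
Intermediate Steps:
$\left(13540 + m{\left(G{\left(3 \right)},-172 \right)}\right) + 9238 = \left(13540 - -1720\right) + 9238 = \left(13540 + 1720\right) + 9238 = 15260 + 9238 = 24498$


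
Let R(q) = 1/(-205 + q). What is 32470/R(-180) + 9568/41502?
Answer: -259407208666/20751 ≈ -1.2501e+7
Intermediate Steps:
32470/R(-180) + 9568/41502 = 32470/(1/(-205 - 180)) + 9568/41502 = 32470/(1/(-385)) + 9568*(1/41502) = 32470/(-1/385) + 4784/20751 = 32470*(-385) + 4784/20751 = -12500950 + 4784/20751 = -259407208666/20751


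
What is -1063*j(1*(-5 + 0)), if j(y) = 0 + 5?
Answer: -5315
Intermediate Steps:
j(y) = 5
-1063*j(1*(-5 + 0)) = -1063*5 = -5315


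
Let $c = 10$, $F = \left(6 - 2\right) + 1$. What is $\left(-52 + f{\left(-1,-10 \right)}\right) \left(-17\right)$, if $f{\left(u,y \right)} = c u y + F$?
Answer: $-901$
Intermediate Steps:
$F = 5$ ($F = 4 + 1 = 5$)
$f{\left(u,y \right)} = 5 + 10 u y$ ($f{\left(u,y \right)} = 10 u y + 5 = 5 + 10 u y$)
$\left(-52 + f{\left(-1,-10 \right)}\right) \left(-17\right) = \left(-52 + \left(5 + 10 \left(-1\right) \left(-10\right)\right)\right) \left(-17\right) = \left(-52 + \left(5 + 100\right)\right) \left(-17\right) = \left(-52 + 105\right) \left(-17\right) = 53 \left(-17\right) = -901$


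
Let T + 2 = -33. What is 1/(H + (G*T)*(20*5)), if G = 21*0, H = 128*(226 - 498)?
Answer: -1/34816 ≈ -2.8722e-5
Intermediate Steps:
T = -35 (T = -2 - 33 = -35)
H = -34816 (H = 128*(-272) = -34816)
G = 0
1/(H + (G*T)*(20*5)) = 1/(-34816 + (0*(-35))*(20*5)) = 1/(-34816 + 0*100) = 1/(-34816 + 0) = 1/(-34816) = -1/34816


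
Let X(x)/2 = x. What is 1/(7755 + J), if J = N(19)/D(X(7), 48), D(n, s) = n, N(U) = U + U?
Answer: 7/54304 ≈ 0.00012890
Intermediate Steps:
N(U) = 2*U
X(x) = 2*x
J = 19/7 (J = (2*19)/((2*7)) = 38/14 = 38*(1/14) = 19/7 ≈ 2.7143)
1/(7755 + J) = 1/(7755 + 19/7) = 1/(54304/7) = 7/54304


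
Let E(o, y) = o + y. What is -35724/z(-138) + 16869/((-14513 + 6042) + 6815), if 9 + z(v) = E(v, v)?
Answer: 6039031/52440 ≈ 115.16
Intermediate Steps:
z(v) = -9 + 2*v (z(v) = -9 + (v + v) = -9 + 2*v)
-35724/z(-138) + 16869/((-14513 + 6042) + 6815) = -35724/(-9 + 2*(-138)) + 16869/((-14513 + 6042) + 6815) = -35724/(-9 - 276) + 16869/(-8471 + 6815) = -35724/(-285) + 16869/(-1656) = -35724*(-1/285) + 16869*(-1/1656) = 11908/95 - 5623/552 = 6039031/52440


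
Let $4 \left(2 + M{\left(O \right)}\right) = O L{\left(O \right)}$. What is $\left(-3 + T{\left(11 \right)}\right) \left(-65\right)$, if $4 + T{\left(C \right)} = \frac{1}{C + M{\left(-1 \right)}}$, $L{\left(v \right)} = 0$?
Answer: $\frac{4030}{9} \approx 447.78$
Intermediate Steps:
$M{\left(O \right)} = -2$ ($M{\left(O \right)} = -2 + \frac{O 0}{4} = -2 + \frac{1}{4} \cdot 0 = -2 + 0 = -2$)
$T{\left(C \right)} = -4 + \frac{1}{-2 + C}$ ($T{\left(C \right)} = -4 + \frac{1}{C - 2} = -4 + \frac{1}{-2 + C}$)
$\left(-3 + T{\left(11 \right)}\right) \left(-65\right) = \left(-3 + \frac{9 - 44}{-2 + 11}\right) \left(-65\right) = \left(-3 + \frac{9 - 44}{9}\right) \left(-65\right) = \left(-3 + \frac{1}{9} \left(-35\right)\right) \left(-65\right) = \left(-3 - \frac{35}{9}\right) \left(-65\right) = \left(- \frac{62}{9}\right) \left(-65\right) = \frac{4030}{9}$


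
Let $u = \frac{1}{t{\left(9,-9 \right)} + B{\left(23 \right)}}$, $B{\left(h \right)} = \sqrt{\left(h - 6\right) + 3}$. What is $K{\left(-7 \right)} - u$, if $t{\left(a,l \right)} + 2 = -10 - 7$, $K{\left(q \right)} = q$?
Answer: $- \frac{2368}{341} + \frac{2 \sqrt{5}}{341} \approx -6.9312$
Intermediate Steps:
$B{\left(h \right)} = \sqrt{-3 + h}$ ($B{\left(h \right)} = \sqrt{\left(h - 6\right) + 3} = \sqrt{\left(-6 + h\right) + 3} = \sqrt{-3 + h}$)
$t{\left(a,l \right)} = -19$ ($t{\left(a,l \right)} = -2 - 17 = -19$)
$u = \frac{1}{-19 + 2 \sqrt{5}}$ ($u = \frac{1}{-19 + \sqrt{-3 + 23}} = \frac{1}{-19 + \sqrt{20}} = \frac{1}{-19 + 2 \sqrt{5}} \approx -0.068833$)
$K{\left(-7 \right)} - u = -7 - \left(- \frac{19}{341} - \frac{2 \sqrt{5}}{341}\right) = -7 + \left(\frac{19}{341} + \frac{2 \sqrt{5}}{341}\right) = - \frac{2368}{341} + \frac{2 \sqrt{5}}{341}$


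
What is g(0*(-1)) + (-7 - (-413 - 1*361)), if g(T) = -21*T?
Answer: 767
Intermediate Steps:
g(0*(-1)) + (-7 - (-413 - 1*361)) = -0*(-1) + (-7 - (-413 - 1*361)) = -21*0 + (-7 - (-413 - 361)) = 0 + (-7 - 1*(-774)) = 0 + (-7 + 774) = 0 + 767 = 767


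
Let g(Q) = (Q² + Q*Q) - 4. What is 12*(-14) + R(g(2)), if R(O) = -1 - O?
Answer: -173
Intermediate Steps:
g(Q) = -4 + 2*Q² (g(Q) = (Q² + Q²) - 4 = 2*Q² - 4 = -4 + 2*Q²)
12*(-14) + R(g(2)) = 12*(-14) + (-1 - (-4 + 2*2²)) = -168 + (-1 - (-4 + 2*4)) = -168 + (-1 - (-4 + 8)) = -168 + (-1 - 1*4) = -168 + (-1 - 4) = -168 - 5 = -173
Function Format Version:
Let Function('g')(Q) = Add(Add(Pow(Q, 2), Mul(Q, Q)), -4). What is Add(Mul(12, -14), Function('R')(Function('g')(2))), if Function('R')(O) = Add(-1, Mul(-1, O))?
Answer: -173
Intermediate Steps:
Function('g')(Q) = Add(-4, Mul(2, Pow(Q, 2))) (Function('g')(Q) = Add(Add(Pow(Q, 2), Pow(Q, 2)), -4) = Add(Mul(2, Pow(Q, 2)), -4) = Add(-4, Mul(2, Pow(Q, 2))))
Add(Mul(12, -14), Function('R')(Function('g')(2))) = Add(Mul(12, -14), Add(-1, Mul(-1, Add(-4, Mul(2, Pow(2, 2)))))) = Add(-168, Add(-1, Mul(-1, Add(-4, Mul(2, 4))))) = Add(-168, Add(-1, Mul(-1, Add(-4, 8)))) = Add(-168, Add(-1, Mul(-1, 4))) = Add(-168, Add(-1, -4)) = Add(-168, -5) = -173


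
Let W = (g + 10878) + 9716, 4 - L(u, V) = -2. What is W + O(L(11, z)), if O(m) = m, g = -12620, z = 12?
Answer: 7980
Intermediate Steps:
L(u, V) = 6 (L(u, V) = 4 - 1*(-2) = 4 + 2 = 6)
W = 7974 (W = (-12620 + 10878) + 9716 = -1742 + 9716 = 7974)
W + O(L(11, z)) = 7974 + 6 = 7980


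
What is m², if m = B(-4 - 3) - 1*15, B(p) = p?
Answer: 484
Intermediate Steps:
m = -22 (m = (-4 - 3) - 1*15 = -7 - 15 = -22)
m² = (-22)² = 484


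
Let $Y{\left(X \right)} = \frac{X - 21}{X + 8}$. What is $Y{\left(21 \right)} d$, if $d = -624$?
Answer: $0$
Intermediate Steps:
$Y{\left(X \right)} = \frac{-21 + X}{8 + X}$
$Y{\left(21 \right)} d = \frac{-21 + 21}{8 + 21} \left(-624\right) = \frac{1}{29} \cdot 0 \left(-624\right) = 0 \left(-624\right) = 0$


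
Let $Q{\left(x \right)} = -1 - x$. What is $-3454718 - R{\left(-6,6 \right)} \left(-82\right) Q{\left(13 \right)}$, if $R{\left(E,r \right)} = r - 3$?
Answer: $-3458162$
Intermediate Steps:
$R{\left(E,r \right)} = -3 + r$
$-3454718 - R{\left(-6,6 \right)} \left(-82\right) Q{\left(13 \right)} = -3454718 - \left(-3 + 6\right) \left(-82\right) \left(-1 - 13\right) = -3454718 - 3 \left(-82\right) \left(-1 - 13\right) = -3454718 - \left(-246\right) \left(-14\right) = -3454718 - 3444 = -3458162$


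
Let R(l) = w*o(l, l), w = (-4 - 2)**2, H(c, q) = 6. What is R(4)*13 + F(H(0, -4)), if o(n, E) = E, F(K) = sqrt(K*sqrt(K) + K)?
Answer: 1872 + sqrt(6 + 6*sqrt(6)) ≈ 1876.5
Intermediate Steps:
F(K) = sqrt(K + K**(3/2)) (F(K) = sqrt(K**(3/2) + K) = sqrt(K + K**(3/2)))
w = 36 (w = (-6)**2 = 36)
R(l) = 36*l
R(4)*13 + F(H(0, -4)) = (36*4)*13 + sqrt(6 + 6**(3/2)) = 144*13 + sqrt(6 + 6*sqrt(6)) = 1872 + sqrt(6 + 6*sqrt(6))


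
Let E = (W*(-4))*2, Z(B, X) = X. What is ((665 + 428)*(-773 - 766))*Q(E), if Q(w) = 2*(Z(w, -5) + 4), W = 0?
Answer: 3364254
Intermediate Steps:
E = 0 (E = (0*(-4))*2 = 0*2 = 0)
Q(w) = -2 (Q(w) = 2*(-5 + 4) = 2*(-1) = -2)
((665 + 428)*(-773 - 766))*Q(E) = ((665 + 428)*(-773 - 766))*(-2) = (1093*(-1539))*(-2) = -1682127*(-2) = 3364254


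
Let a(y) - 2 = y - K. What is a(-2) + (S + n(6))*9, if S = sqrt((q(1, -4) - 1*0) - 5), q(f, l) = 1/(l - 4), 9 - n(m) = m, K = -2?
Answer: 29 + 9*I*sqrt(82)/4 ≈ 29.0 + 20.375*I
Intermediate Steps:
n(m) = 9 - m
q(f, l) = 1/(-4 + l)
a(y) = 4 + y (a(y) = 2 + (y - 1*(-2)) = 2 + (y + 2) = 2 + (2 + y) = 4 + y)
S = I*sqrt(82)/4 (S = sqrt((1/(-4 - 4) - 1*0) - 5) = sqrt((1/(-8) + 0) - 5) = sqrt((-1/8 + 0) - 5) = sqrt(-1/8 - 5) = sqrt(-41/8) = I*sqrt(82)/4 ≈ 2.2638*I)
a(-2) + (S + n(6))*9 = (4 - 2) + (I*sqrt(82)/4 + (9 - 1*6))*9 = 2 + (I*sqrt(82)/4 + (9 - 6))*9 = 2 + (I*sqrt(82)/4 + 3)*9 = 2 + (3 + I*sqrt(82)/4)*9 = 2 + (27 + 9*I*sqrt(82)/4) = 29 + 9*I*sqrt(82)/4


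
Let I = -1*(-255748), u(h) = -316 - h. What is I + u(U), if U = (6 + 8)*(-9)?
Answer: 255558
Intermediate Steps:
U = -126 (U = 14*(-9) = -126)
I = 255748
I + u(U) = 255748 + (-316 - 1*(-126)) = 255748 + (-316 + 126) = 255748 - 190 = 255558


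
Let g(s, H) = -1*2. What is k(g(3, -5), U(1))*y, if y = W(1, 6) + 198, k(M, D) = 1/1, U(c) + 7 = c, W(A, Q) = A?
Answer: 199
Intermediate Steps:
g(s, H) = -2
U(c) = -7 + c
k(M, D) = 1
y = 199 (y = 1 + 198 = 199)
k(g(3, -5), U(1))*y = 1*199 = 199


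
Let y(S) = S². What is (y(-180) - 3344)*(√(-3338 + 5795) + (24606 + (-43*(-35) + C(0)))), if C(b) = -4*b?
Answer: 758681216 + 87168*√273 ≈ 7.6012e+8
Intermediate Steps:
(y(-180) - 3344)*(√(-3338 + 5795) + (24606 + (-43*(-35) + C(0)))) = ((-180)² - 3344)*(√(-3338 + 5795) + (24606 + (-43*(-35) - 4*0))) = (32400 - 3344)*(√2457 + (24606 + (1505 + 0))) = 29056*(3*√273 + (24606 + 1505)) = 29056*(3*√273 + 26111) = 29056*(26111 + 3*√273) = 758681216 + 87168*√273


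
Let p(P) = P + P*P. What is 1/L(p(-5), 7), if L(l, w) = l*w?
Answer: 1/140 ≈ 0.0071429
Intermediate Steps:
p(P) = P + P²
1/L(p(-5), 7) = 1/(-5*(1 - 5)*7) = 1/(-5*(-4)*7) = 1/(20*7) = 1/140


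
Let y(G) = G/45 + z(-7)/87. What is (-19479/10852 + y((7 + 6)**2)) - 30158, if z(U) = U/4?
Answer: -106766473297/3540465 ≈ -30156.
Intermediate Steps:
z(U) = U/4 (z(U) = U*(1/4) = U/4)
y(G) = -7/348 + G/45 (y(G) = G/45 + ((1/4)*(-7))/87 = G*(1/45) - 7/4*1/87 = G/45 - 7/348 = -7/348 + G/45)
(-19479/10852 + y((7 + 6)**2)) - 30158 = (-19479/10852 + (-7/348 + (7 + 6)**2/45)) - 30158 = (-19479*1/10852 + (-7/348 + (1/45)*13**2)) - 30158 = (-19479/10852 + (-7/348 + (1/45)*169)) - 30158 = (-19479/10852 + (-7/348 + 169/45)) - 30158 = (-19479/10852 + 19499/5220) - 30158 = 6870173/3540465 - 30158 = -106766473297/3540465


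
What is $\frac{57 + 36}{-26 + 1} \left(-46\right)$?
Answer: $\frac{4278}{25} \approx 171.12$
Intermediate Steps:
$\frac{57 + 36}{-26 + 1} \left(-46\right) = \frac{93}{-25} \left(-46\right) = 93 \left(- \frac{1}{25}\right) \left(-46\right) = \left(- \frac{93}{25}\right) \left(-46\right) = \frac{4278}{25}$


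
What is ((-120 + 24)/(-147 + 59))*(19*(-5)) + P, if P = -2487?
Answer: -28497/11 ≈ -2590.6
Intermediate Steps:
((-120 + 24)/(-147 + 59))*(19*(-5)) + P = ((-120 + 24)/(-147 + 59))*(19*(-5)) - 2487 = -96/(-88)*(-95) - 2487 = -96*(-1/88)*(-95) - 2487 = (12/11)*(-95) - 2487 = -1140/11 - 2487 = -28497/11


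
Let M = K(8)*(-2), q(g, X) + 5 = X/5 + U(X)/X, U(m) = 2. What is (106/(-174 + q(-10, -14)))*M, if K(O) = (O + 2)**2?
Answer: 46375/398 ≈ 116.52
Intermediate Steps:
K(O) = (2 + O)**2
q(g, X) = -5 + 2/X + X/5 (q(g, X) = -5 + (X/5 + 2/X) = -5 + (2/X + X/5) = -5 + 2/X + X/5)
M = -200 (M = (2 + 8)**2*(-2) = 10**2*(-2) = 100*(-2) = -200)
(106/(-174 + q(-10, -14)))*M = (106/(-174 + (-5 + 2/(-14) + (1/5)*(-14))))*(-200) = (106/(-174 + (-5 + 2*(-1/14) - 14/5)))*(-200) = (106/(-174 + (-5 - 1/7 - 14/5)))*(-200) = (106/(-174 - 278/35))*(-200) = (106/(-6368/35))*(-200) = (106*(-35/6368))*(-200) = -1855/3184*(-200) = 46375/398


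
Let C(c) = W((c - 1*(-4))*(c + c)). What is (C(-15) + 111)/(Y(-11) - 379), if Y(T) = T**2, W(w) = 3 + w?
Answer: -74/43 ≈ -1.7209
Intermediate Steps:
C(c) = 3 + 2*c*(4 + c) (C(c) = 3 + (c - 1*(-4))*(c + c) = 3 + (c + 4)*(2*c) = 3 + (4 + c)*(2*c) = 3 + 2*c*(4 + c))
(C(-15) + 111)/(Y(-11) - 379) = ((3 + 2*(-15)*(4 - 15)) + 111)/((-11)**2 - 379) = ((3 + 2*(-15)*(-11)) + 111)/(121 - 379) = ((3 + 330) + 111)/(-258) = (333 + 111)*(-1/258) = 444*(-1/258) = -74/43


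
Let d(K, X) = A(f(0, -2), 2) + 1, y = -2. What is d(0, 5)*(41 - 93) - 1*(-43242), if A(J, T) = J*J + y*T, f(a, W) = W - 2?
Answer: 42566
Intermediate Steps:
f(a, W) = -2 + W
A(J, T) = J**2 - 2*T (A(J, T) = J*J - 2*T = J**2 - 2*T)
d(K, X) = 13 (d(K, X) = ((-2 - 2)**2 - 2*2) + 1 = ((-4)**2 - 4) + 1 = (16 - 4) + 1 = 12 + 1 = 13)
d(0, 5)*(41 - 93) - 1*(-43242) = 13*(41 - 93) - 1*(-43242) = 13*(-52) + 43242 = -676 + 43242 = 42566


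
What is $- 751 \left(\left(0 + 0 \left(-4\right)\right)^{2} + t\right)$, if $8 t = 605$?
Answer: $- \frac{454355}{8} \approx -56794.0$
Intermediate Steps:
$t = \frac{605}{8}$ ($t = \frac{1}{8} \cdot 605 = \frac{605}{8} \approx 75.625$)
$- 751 \left(\left(0 + 0 \left(-4\right)\right)^{2} + t\right) = - 751 \left(\left(0 + 0 \left(-4\right)\right)^{2} + \frac{605}{8}\right) = - 751 \left(\left(0 + 0\right)^{2} + \frac{605}{8}\right) = - 751 \left(0^{2} + \frac{605}{8}\right) = - 751 \left(0 + \frac{605}{8}\right) = \left(-751\right) \frac{605}{8} = - \frac{454355}{8}$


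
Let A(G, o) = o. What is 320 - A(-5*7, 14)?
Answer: 306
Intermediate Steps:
320 - A(-5*7, 14) = 320 - 1*14 = 320 - 14 = 306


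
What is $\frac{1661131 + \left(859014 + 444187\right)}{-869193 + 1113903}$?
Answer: $\frac{1482166}{122355} \approx 12.114$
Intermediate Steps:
$\frac{1661131 + \left(859014 + 444187\right)}{-869193 + 1113903} = \frac{1661131 + 1303201}{244710} = 2964332 \cdot \frac{1}{244710} = \frac{1482166}{122355}$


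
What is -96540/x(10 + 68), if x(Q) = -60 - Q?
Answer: 16090/23 ≈ 699.57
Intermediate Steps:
-96540/x(10 + 68) = -96540/(-60 - (10 + 68)) = -96540/(-60 - 1*78) = -96540/(-60 - 78) = -96540/(-138) = -96540*(-1/138) = 16090/23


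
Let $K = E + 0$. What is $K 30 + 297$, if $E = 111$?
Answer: $3627$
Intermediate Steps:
$K = 111$ ($K = 111 + 0 = 111$)
$K 30 + 297 = 111 \cdot 30 + 297 = 3330 + 297 = 3627$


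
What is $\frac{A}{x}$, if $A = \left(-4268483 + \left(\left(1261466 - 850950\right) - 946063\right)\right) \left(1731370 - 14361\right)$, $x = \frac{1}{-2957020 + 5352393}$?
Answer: $-19758384491221008710$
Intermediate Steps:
$x = \frac{1}{2395373} \approx 4.1747 \cdot 10^{-7}$
$A = -8248562746270$ ($A = \left(-4268483 + \left(410516 - 946063\right)\right) 1717009 = \left(-4268483 - 535547\right) 1717009 = \left(-4804030\right) 1717009 = -8248562746270$)
$\frac{A}{x} = - 8248562746270 \frac{1}{\frac{1}{2395373}} = \left(-8248562746270\right) 2395373 = -19758384491221008710$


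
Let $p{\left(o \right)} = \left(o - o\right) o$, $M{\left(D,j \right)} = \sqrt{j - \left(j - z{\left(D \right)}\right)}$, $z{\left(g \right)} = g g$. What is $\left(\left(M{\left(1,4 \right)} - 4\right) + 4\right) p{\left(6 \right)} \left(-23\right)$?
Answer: $0$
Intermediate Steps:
$z{\left(g \right)} = g^{2}$
$M{\left(D,j \right)} = \sqrt{D^{2}}$ ($M{\left(D,j \right)} = \sqrt{j + \left(D^{2} - j\right)} = \sqrt{D^{2}}$)
$p{\left(o \right)} = 0$ ($p{\left(o \right)} = 0 o = 0$)
$\left(\left(M{\left(1,4 \right)} - 4\right) + 4\right) p{\left(6 \right)} \left(-23\right) = \left(\left(\sqrt{1^{2}} - 4\right) + 4\right) 0 \left(-23\right) = \left(\left(\sqrt{1} - 4\right) + 4\right) 0 \left(-23\right) = \left(\left(1 - 4\right) + 4\right) 0 \left(-23\right) = \left(-3 + 4\right) 0 \left(-23\right) = 1 \cdot 0 \left(-23\right) = 0 \left(-23\right) = 0$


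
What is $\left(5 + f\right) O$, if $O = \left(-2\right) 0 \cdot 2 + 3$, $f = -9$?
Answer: $-12$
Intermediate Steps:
$O = 3$ ($O = 0 \cdot 2 + 3 = 0 + 3 = 3$)
$\left(5 + f\right) O = \left(5 - 9\right) 3 = \left(-4\right) 3 = -12$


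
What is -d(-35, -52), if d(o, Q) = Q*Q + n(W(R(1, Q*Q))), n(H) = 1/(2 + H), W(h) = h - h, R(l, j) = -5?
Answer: -5409/2 ≈ -2704.5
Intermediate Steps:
W(h) = 0
d(o, Q) = 1/2 + Q**2 (d(o, Q) = Q*Q + 1/(2 + 0) = Q**2 + 1/2 = 1/2 + Q**2)
-d(-35, -52) = -(1/2 + (-52)**2) = -(1/2 + 2704) = -1*5409/2 = -5409/2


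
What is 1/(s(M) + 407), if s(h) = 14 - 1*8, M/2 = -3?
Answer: 1/413 ≈ 0.0024213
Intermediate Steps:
M = -6 (M = 2*(-3) = -6)
s(h) = 6 (s(h) = 14 - 8 = 6)
1/(s(M) + 407) = 1/(6 + 407) = 1/413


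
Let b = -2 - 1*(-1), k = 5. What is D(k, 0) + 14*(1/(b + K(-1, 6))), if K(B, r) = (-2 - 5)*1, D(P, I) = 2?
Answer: 1/4 ≈ 0.25000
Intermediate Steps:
K(B, r) = -7 (K(B, r) = -7*1 = -7)
b = -1 (b = -2 + 1 = -1)
D(k, 0) + 14*(1/(b + K(-1, 6))) = 2 + 14*(1/(-1 - 7)) = 2 + 14*(1/(-8)) = 2 + 14*(-1/8*1) = 2 + 14*(-1/8) = 2 - 7/4 = 1/4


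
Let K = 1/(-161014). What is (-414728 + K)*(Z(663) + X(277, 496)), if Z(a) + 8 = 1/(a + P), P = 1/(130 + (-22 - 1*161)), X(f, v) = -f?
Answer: 13647418721665989/115463468 ≈ 1.1820e+8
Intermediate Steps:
P = -1/53 (P = 1/(130 + (-22 - 161)) = 1/(130 - 183) = 1/(-53) = -1/53 ≈ -0.018868)
Z(a) = -8 + 1/(-1/53 + a) (Z(a) = -8 + 1/(a - 1/53) = -8 + 1/(-1/53 + a))
K = -1/161014 ≈ -6.2106e-6
(-414728 + K)*(Z(663) + X(277, 496)) = (-414728 - 1/161014)*((61 - 424*663)/(-1 + 53*663) - 1*277) = -66777014193*((61 - 281112)/(-1 + 35139) - 277)/161014 = -66777014193*(-281051/35138 - 277)/161014 = -66777014193/161014*(-10014277/35138) = 13647418721665989/115463468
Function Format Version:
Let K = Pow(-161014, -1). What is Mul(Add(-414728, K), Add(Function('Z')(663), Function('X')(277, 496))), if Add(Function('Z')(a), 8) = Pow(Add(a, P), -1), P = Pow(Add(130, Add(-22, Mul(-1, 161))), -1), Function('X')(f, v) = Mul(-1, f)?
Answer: Rational(13647418721665989, 115463468) ≈ 1.1820e+8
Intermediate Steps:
P = Rational(-1, 53) (P = Pow(Add(130, Add(-22, -161)), -1) = Pow(Add(130, -183), -1) = Pow(-53, -1) = Rational(-1, 53) ≈ -0.018868)
Function('Z')(a) = Add(-8, Pow(Add(Rational(-1, 53), a), -1)) (Function('Z')(a) = Add(-8, Pow(Add(a, Rational(-1, 53)), -1)) = Add(-8, Pow(Add(Rational(-1, 53), a), -1)))
K = Rational(-1, 161014) ≈ -6.2106e-6
Mul(Add(-414728, K), Add(Function('Z')(663), Function('X')(277, 496))) = Mul(Add(-414728, Rational(-1, 161014)), Add(Mul(Pow(Add(-1, Mul(53, 663)), -1), Add(61, Mul(-424, 663))), Mul(-1, 277))) = Mul(Rational(-66777014193, 161014), Add(Mul(Pow(Add(-1, 35139), -1), Add(61, -281112)), -277)) = Mul(Rational(-66777014193, 161014), Add(Mul(Pow(35138, -1), -281051), -277)) = Mul(Rational(-66777014193, 161014), Add(Mul(Rational(1, 35138), -281051), -277)) = Mul(Rational(-66777014193, 161014), Add(Rational(-281051, 35138), -277)) = Mul(Rational(-66777014193, 161014), Rational(-10014277, 35138)) = Rational(13647418721665989, 115463468)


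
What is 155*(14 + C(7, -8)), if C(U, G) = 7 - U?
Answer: 2170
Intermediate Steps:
155*(14 + C(7, -8)) = 155*(14 + (7 - 1*7)) = 155*(14 + (7 - 7)) = 155*(14 + 0) = 155*14 = 2170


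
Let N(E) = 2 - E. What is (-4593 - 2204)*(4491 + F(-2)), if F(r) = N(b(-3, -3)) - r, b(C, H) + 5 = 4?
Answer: -30559312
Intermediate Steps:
b(C, H) = -1 (b(C, H) = -5 + 4 = -1)
F(r) = 3 - r (F(r) = (2 - 1*(-1)) - r = (2 + 1) - r = 3 - r)
(-4593 - 2204)*(4491 + F(-2)) = (-4593 - 2204)*(4491 + (3 - 1*(-2))) = -6797*(4491 + (3 + 2)) = -6797*(4491 + 5) = -6797*4496 = -30559312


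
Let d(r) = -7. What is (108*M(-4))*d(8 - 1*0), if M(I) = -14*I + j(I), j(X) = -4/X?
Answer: -43092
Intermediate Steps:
M(I) = -14*I - 4/I
(108*M(-4))*d(8 - 1*0) = (108*(-14*(-4) - 4/(-4)))*(-7) = (108*(56 - 4*(-¼)))*(-7) = (108*(56 + 1))*(-7) = (108*57)*(-7) = 6156*(-7) = -43092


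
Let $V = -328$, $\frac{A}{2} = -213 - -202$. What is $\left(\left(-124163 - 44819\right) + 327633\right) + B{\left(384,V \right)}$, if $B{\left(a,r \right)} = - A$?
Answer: $158673$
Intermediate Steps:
$A = -22$ ($A = 2 \left(-213 - -202\right) = 2 \left(-213 + 202\right) = 2 \left(-11\right) = -22$)
$B{\left(a,r \right)} = 22$ ($B{\left(a,r \right)} = \left(-1\right) \left(-22\right) = 22$)
$\left(\left(-124163 - 44819\right) + 327633\right) + B{\left(384,V \right)} = \left(\left(-124163 - 44819\right) + 327633\right) + 22 = \left(-168982 + 327633\right) + 22 = 158651 + 22 = 158673$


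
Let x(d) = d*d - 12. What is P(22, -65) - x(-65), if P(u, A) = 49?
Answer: -4164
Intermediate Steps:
x(d) = -12 + d**2 (x(d) = d**2 - 12 = -12 + d**2)
P(22, -65) - x(-65) = 49 - (-12 + (-65)**2) = 49 - (-12 + 4225) = 49 - 1*4213 = 49 - 4213 = -4164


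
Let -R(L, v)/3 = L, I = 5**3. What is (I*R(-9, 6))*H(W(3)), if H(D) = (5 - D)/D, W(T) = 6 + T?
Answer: -1500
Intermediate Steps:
I = 125
R(L, v) = -3*L
H(D) = (5 - D)/D
(I*R(-9, 6))*H(W(3)) = (125*(-3*(-9)))*((5 - (6 + 3))/(6 + 3)) = (125*27)*((5 - 1*9)/9) = 3375*((5 - 9)/9) = 3375*((1/9)*(-4)) = 3375*(-4/9) = -1500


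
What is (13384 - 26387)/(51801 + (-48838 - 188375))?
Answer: 13003/185412 ≈ 0.070130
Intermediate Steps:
(13384 - 26387)/(51801 + (-48838 - 188375)) = -13003/(51801 - 237213) = -13003/(-185412) = -13003*(-1/185412) = 13003/185412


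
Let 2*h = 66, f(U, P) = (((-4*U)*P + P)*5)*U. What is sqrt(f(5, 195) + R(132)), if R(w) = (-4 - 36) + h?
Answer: 2*I*sqrt(23158) ≈ 304.35*I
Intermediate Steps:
f(U, P) = U*(5*P - 20*P*U) (f(U, P) = ((-4*P*U + P)*5)*U = ((P - 4*P*U)*5)*U = (5*P - 20*P*U)*U = U*(5*P - 20*P*U))
h = 33 (h = (1/2)*66 = 33)
R(w) = -7 (R(w) = (-4 - 36) + 33 = -40 + 33 = -7)
sqrt(f(5, 195) + R(132)) = sqrt(5*195*5*(1 - 4*5) - 7) = sqrt(5*195*5*(1 - 20) - 7) = sqrt(5*195*5*(-19) - 7) = sqrt(-92625 - 7) = sqrt(-92632) = 2*I*sqrt(23158)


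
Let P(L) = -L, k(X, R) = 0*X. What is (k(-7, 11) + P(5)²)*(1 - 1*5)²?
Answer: 400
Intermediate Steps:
k(X, R) = 0
(k(-7, 11) + P(5)²)*(1 - 1*5)² = (0 + (-1*5)²)*(1 - 1*5)² = (0 + (-5)²)*(1 - 5)² = (0 + 25)*(-4)² = 25*16 = 400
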